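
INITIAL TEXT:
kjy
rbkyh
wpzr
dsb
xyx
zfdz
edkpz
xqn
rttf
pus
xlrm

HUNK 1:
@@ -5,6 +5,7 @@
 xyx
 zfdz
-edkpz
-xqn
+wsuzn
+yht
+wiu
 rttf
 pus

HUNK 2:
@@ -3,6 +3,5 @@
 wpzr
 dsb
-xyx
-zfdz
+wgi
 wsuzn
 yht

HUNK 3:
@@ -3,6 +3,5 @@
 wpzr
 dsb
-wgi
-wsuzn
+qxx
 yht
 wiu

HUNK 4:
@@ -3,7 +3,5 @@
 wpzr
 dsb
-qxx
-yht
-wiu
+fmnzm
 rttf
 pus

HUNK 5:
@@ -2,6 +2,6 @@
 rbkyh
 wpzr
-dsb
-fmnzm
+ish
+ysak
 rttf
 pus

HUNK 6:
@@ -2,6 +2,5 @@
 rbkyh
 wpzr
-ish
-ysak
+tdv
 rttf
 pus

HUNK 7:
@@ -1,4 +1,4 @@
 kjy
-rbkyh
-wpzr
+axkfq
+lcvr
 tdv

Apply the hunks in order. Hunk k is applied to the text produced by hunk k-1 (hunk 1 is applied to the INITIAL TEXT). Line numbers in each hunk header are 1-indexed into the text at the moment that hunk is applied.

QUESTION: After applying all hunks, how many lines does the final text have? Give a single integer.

Answer: 7

Derivation:
Hunk 1: at line 5 remove [edkpz,xqn] add [wsuzn,yht,wiu] -> 12 lines: kjy rbkyh wpzr dsb xyx zfdz wsuzn yht wiu rttf pus xlrm
Hunk 2: at line 3 remove [xyx,zfdz] add [wgi] -> 11 lines: kjy rbkyh wpzr dsb wgi wsuzn yht wiu rttf pus xlrm
Hunk 3: at line 3 remove [wgi,wsuzn] add [qxx] -> 10 lines: kjy rbkyh wpzr dsb qxx yht wiu rttf pus xlrm
Hunk 4: at line 3 remove [qxx,yht,wiu] add [fmnzm] -> 8 lines: kjy rbkyh wpzr dsb fmnzm rttf pus xlrm
Hunk 5: at line 2 remove [dsb,fmnzm] add [ish,ysak] -> 8 lines: kjy rbkyh wpzr ish ysak rttf pus xlrm
Hunk 6: at line 2 remove [ish,ysak] add [tdv] -> 7 lines: kjy rbkyh wpzr tdv rttf pus xlrm
Hunk 7: at line 1 remove [rbkyh,wpzr] add [axkfq,lcvr] -> 7 lines: kjy axkfq lcvr tdv rttf pus xlrm
Final line count: 7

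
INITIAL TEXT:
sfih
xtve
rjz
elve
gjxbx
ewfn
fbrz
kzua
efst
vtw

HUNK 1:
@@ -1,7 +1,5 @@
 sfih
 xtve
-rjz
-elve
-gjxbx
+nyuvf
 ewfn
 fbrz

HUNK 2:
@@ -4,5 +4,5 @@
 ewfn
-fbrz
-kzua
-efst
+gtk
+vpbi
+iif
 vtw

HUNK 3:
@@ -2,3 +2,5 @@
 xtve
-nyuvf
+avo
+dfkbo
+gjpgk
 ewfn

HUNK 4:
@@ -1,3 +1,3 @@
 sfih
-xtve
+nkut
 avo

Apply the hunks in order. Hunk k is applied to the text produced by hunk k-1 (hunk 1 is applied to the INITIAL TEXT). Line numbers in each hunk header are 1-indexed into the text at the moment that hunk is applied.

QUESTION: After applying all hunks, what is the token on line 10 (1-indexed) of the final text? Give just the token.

Hunk 1: at line 1 remove [rjz,elve,gjxbx] add [nyuvf] -> 8 lines: sfih xtve nyuvf ewfn fbrz kzua efst vtw
Hunk 2: at line 4 remove [fbrz,kzua,efst] add [gtk,vpbi,iif] -> 8 lines: sfih xtve nyuvf ewfn gtk vpbi iif vtw
Hunk 3: at line 2 remove [nyuvf] add [avo,dfkbo,gjpgk] -> 10 lines: sfih xtve avo dfkbo gjpgk ewfn gtk vpbi iif vtw
Hunk 4: at line 1 remove [xtve] add [nkut] -> 10 lines: sfih nkut avo dfkbo gjpgk ewfn gtk vpbi iif vtw
Final line 10: vtw

Answer: vtw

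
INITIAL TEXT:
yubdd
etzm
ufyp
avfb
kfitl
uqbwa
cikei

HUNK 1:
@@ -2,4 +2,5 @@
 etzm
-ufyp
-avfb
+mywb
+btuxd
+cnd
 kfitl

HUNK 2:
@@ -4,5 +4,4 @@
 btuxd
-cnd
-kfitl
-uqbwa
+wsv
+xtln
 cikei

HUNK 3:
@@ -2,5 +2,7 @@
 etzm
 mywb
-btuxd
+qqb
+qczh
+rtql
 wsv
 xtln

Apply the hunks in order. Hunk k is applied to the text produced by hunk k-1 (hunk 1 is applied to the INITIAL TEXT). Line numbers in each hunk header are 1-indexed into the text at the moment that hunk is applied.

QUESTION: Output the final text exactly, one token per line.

Hunk 1: at line 2 remove [ufyp,avfb] add [mywb,btuxd,cnd] -> 8 lines: yubdd etzm mywb btuxd cnd kfitl uqbwa cikei
Hunk 2: at line 4 remove [cnd,kfitl,uqbwa] add [wsv,xtln] -> 7 lines: yubdd etzm mywb btuxd wsv xtln cikei
Hunk 3: at line 2 remove [btuxd] add [qqb,qczh,rtql] -> 9 lines: yubdd etzm mywb qqb qczh rtql wsv xtln cikei

Answer: yubdd
etzm
mywb
qqb
qczh
rtql
wsv
xtln
cikei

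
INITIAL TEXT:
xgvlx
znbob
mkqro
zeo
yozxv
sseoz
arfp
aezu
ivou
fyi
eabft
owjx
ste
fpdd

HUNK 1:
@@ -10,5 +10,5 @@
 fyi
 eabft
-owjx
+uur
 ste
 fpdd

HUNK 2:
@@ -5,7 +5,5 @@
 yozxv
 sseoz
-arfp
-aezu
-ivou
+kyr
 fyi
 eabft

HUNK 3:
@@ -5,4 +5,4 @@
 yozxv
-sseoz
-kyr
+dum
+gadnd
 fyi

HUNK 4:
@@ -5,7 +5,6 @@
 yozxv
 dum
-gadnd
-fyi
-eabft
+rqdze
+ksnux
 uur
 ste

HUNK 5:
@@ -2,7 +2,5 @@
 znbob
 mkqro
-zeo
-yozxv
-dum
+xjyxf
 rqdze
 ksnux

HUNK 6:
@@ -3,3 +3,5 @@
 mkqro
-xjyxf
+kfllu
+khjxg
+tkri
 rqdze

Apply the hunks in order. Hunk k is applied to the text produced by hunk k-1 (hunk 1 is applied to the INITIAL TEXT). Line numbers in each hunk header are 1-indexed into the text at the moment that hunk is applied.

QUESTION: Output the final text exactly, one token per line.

Answer: xgvlx
znbob
mkqro
kfllu
khjxg
tkri
rqdze
ksnux
uur
ste
fpdd

Derivation:
Hunk 1: at line 10 remove [owjx] add [uur] -> 14 lines: xgvlx znbob mkqro zeo yozxv sseoz arfp aezu ivou fyi eabft uur ste fpdd
Hunk 2: at line 5 remove [arfp,aezu,ivou] add [kyr] -> 12 lines: xgvlx znbob mkqro zeo yozxv sseoz kyr fyi eabft uur ste fpdd
Hunk 3: at line 5 remove [sseoz,kyr] add [dum,gadnd] -> 12 lines: xgvlx znbob mkqro zeo yozxv dum gadnd fyi eabft uur ste fpdd
Hunk 4: at line 5 remove [gadnd,fyi,eabft] add [rqdze,ksnux] -> 11 lines: xgvlx znbob mkqro zeo yozxv dum rqdze ksnux uur ste fpdd
Hunk 5: at line 2 remove [zeo,yozxv,dum] add [xjyxf] -> 9 lines: xgvlx znbob mkqro xjyxf rqdze ksnux uur ste fpdd
Hunk 6: at line 3 remove [xjyxf] add [kfllu,khjxg,tkri] -> 11 lines: xgvlx znbob mkqro kfllu khjxg tkri rqdze ksnux uur ste fpdd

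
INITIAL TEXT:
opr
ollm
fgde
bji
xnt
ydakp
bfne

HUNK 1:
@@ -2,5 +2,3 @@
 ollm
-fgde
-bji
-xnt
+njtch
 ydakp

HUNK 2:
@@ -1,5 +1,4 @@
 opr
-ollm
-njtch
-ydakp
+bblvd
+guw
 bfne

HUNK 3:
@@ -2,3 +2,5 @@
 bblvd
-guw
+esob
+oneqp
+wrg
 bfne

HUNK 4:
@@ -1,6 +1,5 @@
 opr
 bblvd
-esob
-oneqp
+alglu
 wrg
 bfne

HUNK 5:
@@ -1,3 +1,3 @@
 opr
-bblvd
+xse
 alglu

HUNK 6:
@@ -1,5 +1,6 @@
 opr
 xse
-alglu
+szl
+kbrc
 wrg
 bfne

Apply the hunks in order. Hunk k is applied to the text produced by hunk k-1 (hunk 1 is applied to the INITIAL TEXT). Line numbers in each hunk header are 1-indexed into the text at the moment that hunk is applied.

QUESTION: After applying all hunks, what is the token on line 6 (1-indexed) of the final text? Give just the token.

Answer: bfne

Derivation:
Hunk 1: at line 2 remove [fgde,bji,xnt] add [njtch] -> 5 lines: opr ollm njtch ydakp bfne
Hunk 2: at line 1 remove [ollm,njtch,ydakp] add [bblvd,guw] -> 4 lines: opr bblvd guw bfne
Hunk 3: at line 2 remove [guw] add [esob,oneqp,wrg] -> 6 lines: opr bblvd esob oneqp wrg bfne
Hunk 4: at line 1 remove [esob,oneqp] add [alglu] -> 5 lines: opr bblvd alglu wrg bfne
Hunk 5: at line 1 remove [bblvd] add [xse] -> 5 lines: opr xse alglu wrg bfne
Hunk 6: at line 1 remove [alglu] add [szl,kbrc] -> 6 lines: opr xse szl kbrc wrg bfne
Final line 6: bfne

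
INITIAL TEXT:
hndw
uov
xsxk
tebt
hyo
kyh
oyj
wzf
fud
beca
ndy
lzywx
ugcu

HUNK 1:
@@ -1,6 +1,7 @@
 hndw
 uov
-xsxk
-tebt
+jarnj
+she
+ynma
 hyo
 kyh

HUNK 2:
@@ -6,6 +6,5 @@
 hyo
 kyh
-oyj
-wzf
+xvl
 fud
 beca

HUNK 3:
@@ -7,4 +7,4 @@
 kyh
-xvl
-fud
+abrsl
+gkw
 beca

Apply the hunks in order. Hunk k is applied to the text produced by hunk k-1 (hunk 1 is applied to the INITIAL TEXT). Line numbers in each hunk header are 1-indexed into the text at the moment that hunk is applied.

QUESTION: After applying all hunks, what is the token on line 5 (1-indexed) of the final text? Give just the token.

Answer: ynma

Derivation:
Hunk 1: at line 1 remove [xsxk,tebt] add [jarnj,she,ynma] -> 14 lines: hndw uov jarnj she ynma hyo kyh oyj wzf fud beca ndy lzywx ugcu
Hunk 2: at line 6 remove [oyj,wzf] add [xvl] -> 13 lines: hndw uov jarnj she ynma hyo kyh xvl fud beca ndy lzywx ugcu
Hunk 3: at line 7 remove [xvl,fud] add [abrsl,gkw] -> 13 lines: hndw uov jarnj she ynma hyo kyh abrsl gkw beca ndy lzywx ugcu
Final line 5: ynma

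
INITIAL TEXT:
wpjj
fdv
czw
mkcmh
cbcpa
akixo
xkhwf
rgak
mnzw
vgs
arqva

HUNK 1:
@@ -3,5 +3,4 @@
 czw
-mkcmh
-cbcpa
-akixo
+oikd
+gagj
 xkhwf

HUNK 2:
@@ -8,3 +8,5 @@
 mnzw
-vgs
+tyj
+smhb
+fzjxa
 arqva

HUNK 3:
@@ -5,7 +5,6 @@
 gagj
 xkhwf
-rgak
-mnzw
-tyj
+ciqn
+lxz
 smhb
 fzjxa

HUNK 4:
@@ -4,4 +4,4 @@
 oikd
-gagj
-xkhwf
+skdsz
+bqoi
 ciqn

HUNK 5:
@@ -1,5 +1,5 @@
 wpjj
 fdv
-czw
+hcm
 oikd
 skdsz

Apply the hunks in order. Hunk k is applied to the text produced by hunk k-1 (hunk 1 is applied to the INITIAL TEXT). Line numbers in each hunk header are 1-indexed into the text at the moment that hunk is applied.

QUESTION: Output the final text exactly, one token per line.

Answer: wpjj
fdv
hcm
oikd
skdsz
bqoi
ciqn
lxz
smhb
fzjxa
arqva

Derivation:
Hunk 1: at line 3 remove [mkcmh,cbcpa,akixo] add [oikd,gagj] -> 10 lines: wpjj fdv czw oikd gagj xkhwf rgak mnzw vgs arqva
Hunk 2: at line 8 remove [vgs] add [tyj,smhb,fzjxa] -> 12 lines: wpjj fdv czw oikd gagj xkhwf rgak mnzw tyj smhb fzjxa arqva
Hunk 3: at line 5 remove [rgak,mnzw,tyj] add [ciqn,lxz] -> 11 lines: wpjj fdv czw oikd gagj xkhwf ciqn lxz smhb fzjxa arqva
Hunk 4: at line 4 remove [gagj,xkhwf] add [skdsz,bqoi] -> 11 lines: wpjj fdv czw oikd skdsz bqoi ciqn lxz smhb fzjxa arqva
Hunk 5: at line 1 remove [czw] add [hcm] -> 11 lines: wpjj fdv hcm oikd skdsz bqoi ciqn lxz smhb fzjxa arqva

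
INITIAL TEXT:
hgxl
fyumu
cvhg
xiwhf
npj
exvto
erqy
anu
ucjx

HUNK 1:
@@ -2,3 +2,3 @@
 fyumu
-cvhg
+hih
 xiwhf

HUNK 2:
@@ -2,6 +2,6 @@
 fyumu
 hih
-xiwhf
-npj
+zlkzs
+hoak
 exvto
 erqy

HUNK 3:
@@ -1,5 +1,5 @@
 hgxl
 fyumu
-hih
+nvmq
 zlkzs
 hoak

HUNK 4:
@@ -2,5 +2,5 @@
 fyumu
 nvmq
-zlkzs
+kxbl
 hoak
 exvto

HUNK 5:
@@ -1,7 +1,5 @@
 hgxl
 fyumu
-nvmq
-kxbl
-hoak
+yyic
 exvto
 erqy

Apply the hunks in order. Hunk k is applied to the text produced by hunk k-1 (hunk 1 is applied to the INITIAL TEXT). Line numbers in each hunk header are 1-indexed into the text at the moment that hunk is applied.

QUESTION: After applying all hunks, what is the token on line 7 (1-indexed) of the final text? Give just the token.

Answer: ucjx

Derivation:
Hunk 1: at line 2 remove [cvhg] add [hih] -> 9 lines: hgxl fyumu hih xiwhf npj exvto erqy anu ucjx
Hunk 2: at line 2 remove [xiwhf,npj] add [zlkzs,hoak] -> 9 lines: hgxl fyumu hih zlkzs hoak exvto erqy anu ucjx
Hunk 3: at line 1 remove [hih] add [nvmq] -> 9 lines: hgxl fyumu nvmq zlkzs hoak exvto erqy anu ucjx
Hunk 4: at line 2 remove [zlkzs] add [kxbl] -> 9 lines: hgxl fyumu nvmq kxbl hoak exvto erqy anu ucjx
Hunk 5: at line 1 remove [nvmq,kxbl,hoak] add [yyic] -> 7 lines: hgxl fyumu yyic exvto erqy anu ucjx
Final line 7: ucjx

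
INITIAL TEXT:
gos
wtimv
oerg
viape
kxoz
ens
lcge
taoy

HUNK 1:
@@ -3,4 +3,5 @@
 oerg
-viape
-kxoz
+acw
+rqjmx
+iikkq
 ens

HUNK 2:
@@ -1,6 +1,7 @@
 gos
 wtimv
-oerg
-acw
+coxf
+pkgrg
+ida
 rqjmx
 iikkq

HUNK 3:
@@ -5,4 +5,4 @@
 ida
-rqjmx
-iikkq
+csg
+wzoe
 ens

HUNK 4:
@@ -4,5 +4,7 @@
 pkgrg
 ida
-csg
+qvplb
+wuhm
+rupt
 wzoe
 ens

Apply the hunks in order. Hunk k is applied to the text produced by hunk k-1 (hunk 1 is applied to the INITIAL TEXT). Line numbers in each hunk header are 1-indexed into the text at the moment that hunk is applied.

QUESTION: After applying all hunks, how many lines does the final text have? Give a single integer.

Answer: 12

Derivation:
Hunk 1: at line 3 remove [viape,kxoz] add [acw,rqjmx,iikkq] -> 9 lines: gos wtimv oerg acw rqjmx iikkq ens lcge taoy
Hunk 2: at line 1 remove [oerg,acw] add [coxf,pkgrg,ida] -> 10 lines: gos wtimv coxf pkgrg ida rqjmx iikkq ens lcge taoy
Hunk 3: at line 5 remove [rqjmx,iikkq] add [csg,wzoe] -> 10 lines: gos wtimv coxf pkgrg ida csg wzoe ens lcge taoy
Hunk 4: at line 4 remove [csg] add [qvplb,wuhm,rupt] -> 12 lines: gos wtimv coxf pkgrg ida qvplb wuhm rupt wzoe ens lcge taoy
Final line count: 12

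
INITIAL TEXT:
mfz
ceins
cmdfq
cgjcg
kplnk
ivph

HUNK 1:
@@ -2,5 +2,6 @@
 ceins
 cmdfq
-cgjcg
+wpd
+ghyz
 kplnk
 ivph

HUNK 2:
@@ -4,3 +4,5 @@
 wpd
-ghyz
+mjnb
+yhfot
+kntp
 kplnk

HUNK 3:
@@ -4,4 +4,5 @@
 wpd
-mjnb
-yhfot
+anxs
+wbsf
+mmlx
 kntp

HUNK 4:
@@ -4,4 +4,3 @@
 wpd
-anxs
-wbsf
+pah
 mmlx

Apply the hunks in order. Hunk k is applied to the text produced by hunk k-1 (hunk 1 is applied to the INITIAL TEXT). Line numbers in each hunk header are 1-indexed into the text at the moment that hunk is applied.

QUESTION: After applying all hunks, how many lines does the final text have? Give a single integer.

Answer: 9

Derivation:
Hunk 1: at line 2 remove [cgjcg] add [wpd,ghyz] -> 7 lines: mfz ceins cmdfq wpd ghyz kplnk ivph
Hunk 2: at line 4 remove [ghyz] add [mjnb,yhfot,kntp] -> 9 lines: mfz ceins cmdfq wpd mjnb yhfot kntp kplnk ivph
Hunk 3: at line 4 remove [mjnb,yhfot] add [anxs,wbsf,mmlx] -> 10 lines: mfz ceins cmdfq wpd anxs wbsf mmlx kntp kplnk ivph
Hunk 4: at line 4 remove [anxs,wbsf] add [pah] -> 9 lines: mfz ceins cmdfq wpd pah mmlx kntp kplnk ivph
Final line count: 9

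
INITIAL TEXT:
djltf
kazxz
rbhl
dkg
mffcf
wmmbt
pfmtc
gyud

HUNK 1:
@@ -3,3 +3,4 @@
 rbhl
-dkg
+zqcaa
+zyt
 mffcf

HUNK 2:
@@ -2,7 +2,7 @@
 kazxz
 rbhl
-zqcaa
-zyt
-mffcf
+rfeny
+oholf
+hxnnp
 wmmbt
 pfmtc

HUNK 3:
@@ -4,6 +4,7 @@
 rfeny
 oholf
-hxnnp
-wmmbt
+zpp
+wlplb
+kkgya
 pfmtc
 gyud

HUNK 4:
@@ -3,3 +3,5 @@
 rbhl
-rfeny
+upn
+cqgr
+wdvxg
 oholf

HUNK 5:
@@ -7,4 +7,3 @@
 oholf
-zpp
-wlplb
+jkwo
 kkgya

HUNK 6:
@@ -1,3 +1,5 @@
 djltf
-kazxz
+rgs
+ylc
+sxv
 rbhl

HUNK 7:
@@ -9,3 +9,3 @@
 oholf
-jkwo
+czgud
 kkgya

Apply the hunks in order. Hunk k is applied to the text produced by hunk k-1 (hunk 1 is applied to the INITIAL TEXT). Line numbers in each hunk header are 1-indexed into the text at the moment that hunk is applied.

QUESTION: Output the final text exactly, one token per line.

Answer: djltf
rgs
ylc
sxv
rbhl
upn
cqgr
wdvxg
oholf
czgud
kkgya
pfmtc
gyud

Derivation:
Hunk 1: at line 3 remove [dkg] add [zqcaa,zyt] -> 9 lines: djltf kazxz rbhl zqcaa zyt mffcf wmmbt pfmtc gyud
Hunk 2: at line 2 remove [zqcaa,zyt,mffcf] add [rfeny,oholf,hxnnp] -> 9 lines: djltf kazxz rbhl rfeny oholf hxnnp wmmbt pfmtc gyud
Hunk 3: at line 4 remove [hxnnp,wmmbt] add [zpp,wlplb,kkgya] -> 10 lines: djltf kazxz rbhl rfeny oholf zpp wlplb kkgya pfmtc gyud
Hunk 4: at line 3 remove [rfeny] add [upn,cqgr,wdvxg] -> 12 lines: djltf kazxz rbhl upn cqgr wdvxg oholf zpp wlplb kkgya pfmtc gyud
Hunk 5: at line 7 remove [zpp,wlplb] add [jkwo] -> 11 lines: djltf kazxz rbhl upn cqgr wdvxg oholf jkwo kkgya pfmtc gyud
Hunk 6: at line 1 remove [kazxz] add [rgs,ylc,sxv] -> 13 lines: djltf rgs ylc sxv rbhl upn cqgr wdvxg oholf jkwo kkgya pfmtc gyud
Hunk 7: at line 9 remove [jkwo] add [czgud] -> 13 lines: djltf rgs ylc sxv rbhl upn cqgr wdvxg oholf czgud kkgya pfmtc gyud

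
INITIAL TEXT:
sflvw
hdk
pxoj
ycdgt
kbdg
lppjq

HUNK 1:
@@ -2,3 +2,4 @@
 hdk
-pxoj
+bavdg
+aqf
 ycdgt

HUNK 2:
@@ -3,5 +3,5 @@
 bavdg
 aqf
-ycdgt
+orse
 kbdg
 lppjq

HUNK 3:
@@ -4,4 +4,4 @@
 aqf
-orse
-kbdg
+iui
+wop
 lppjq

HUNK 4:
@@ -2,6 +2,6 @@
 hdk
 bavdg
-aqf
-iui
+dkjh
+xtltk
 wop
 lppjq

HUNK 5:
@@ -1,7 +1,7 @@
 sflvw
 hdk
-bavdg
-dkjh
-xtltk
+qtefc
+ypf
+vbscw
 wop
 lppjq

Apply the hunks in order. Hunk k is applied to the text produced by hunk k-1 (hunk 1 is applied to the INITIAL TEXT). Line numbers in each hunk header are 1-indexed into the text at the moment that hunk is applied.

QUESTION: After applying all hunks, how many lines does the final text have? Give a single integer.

Answer: 7

Derivation:
Hunk 1: at line 2 remove [pxoj] add [bavdg,aqf] -> 7 lines: sflvw hdk bavdg aqf ycdgt kbdg lppjq
Hunk 2: at line 3 remove [ycdgt] add [orse] -> 7 lines: sflvw hdk bavdg aqf orse kbdg lppjq
Hunk 3: at line 4 remove [orse,kbdg] add [iui,wop] -> 7 lines: sflvw hdk bavdg aqf iui wop lppjq
Hunk 4: at line 2 remove [aqf,iui] add [dkjh,xtltk] -> 7 lines: sflvw hdk bavdg dkjh xtltk wop lppjq
Hunk 5: at line 1 remove [bavdg,dkjh,xtltk] add [qtefc,ypf,vbscw] -> 7 lines: sflvw hdk qtefc ypf vbscw wop lppjq
Final line count: 7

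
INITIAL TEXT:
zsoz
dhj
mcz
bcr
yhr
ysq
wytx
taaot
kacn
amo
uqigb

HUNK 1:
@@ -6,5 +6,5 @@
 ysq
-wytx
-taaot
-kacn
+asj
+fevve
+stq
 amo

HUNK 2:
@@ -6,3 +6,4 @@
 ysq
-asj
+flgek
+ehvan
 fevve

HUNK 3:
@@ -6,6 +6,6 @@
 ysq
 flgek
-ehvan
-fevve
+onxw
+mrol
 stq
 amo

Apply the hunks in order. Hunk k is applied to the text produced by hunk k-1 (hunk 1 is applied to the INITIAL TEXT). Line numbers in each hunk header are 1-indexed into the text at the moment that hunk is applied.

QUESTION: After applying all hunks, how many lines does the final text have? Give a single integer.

Answer: 12

Derivation:
Hunk 1: at line 6 remove [wytx,taaot,kacn] add [asj,fevve,stq] -> 11 lines: zsoz dhj mcz bcr yhr ysq asj fevve stq amo uqigb
Hunk 2: at line 6 remove [asj] add [flgek,ehvan] -> 12 lines: zsoz dhj mcz bcr yhr ysq flgek ehvan fevve stq amo uqigb
Hunk 3: at line 6 remove [ehvan,fevve] add [onxw,mrol] -> 12 lines: zsoz dhj mcz bcr yhr ysq flgek onxw mrol stq amo uqigb
Final line count: 12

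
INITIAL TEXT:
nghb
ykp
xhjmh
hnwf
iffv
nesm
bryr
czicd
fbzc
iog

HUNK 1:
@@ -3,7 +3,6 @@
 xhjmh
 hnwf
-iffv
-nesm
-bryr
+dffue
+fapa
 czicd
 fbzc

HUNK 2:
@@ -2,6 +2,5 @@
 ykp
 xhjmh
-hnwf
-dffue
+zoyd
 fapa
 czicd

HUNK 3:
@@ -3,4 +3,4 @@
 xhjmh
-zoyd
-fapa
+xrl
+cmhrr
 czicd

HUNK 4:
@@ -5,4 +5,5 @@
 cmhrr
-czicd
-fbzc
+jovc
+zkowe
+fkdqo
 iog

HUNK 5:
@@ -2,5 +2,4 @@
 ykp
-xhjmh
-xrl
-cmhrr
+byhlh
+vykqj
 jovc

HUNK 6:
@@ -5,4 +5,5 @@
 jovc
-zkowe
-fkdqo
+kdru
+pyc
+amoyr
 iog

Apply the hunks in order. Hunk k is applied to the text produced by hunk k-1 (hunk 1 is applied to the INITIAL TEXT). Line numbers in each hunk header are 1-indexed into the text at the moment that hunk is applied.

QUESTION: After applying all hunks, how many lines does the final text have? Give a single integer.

Hunk 1: at line 3 remove [iffv,nesm,bryr] add [dffue,fapa] -> 9 lines: nghb ykp xhjmh hnwf dffue fapa czicd fbzc iog
Hunk 2: at line 2 remove [hnwf,dffue] add [zoyd] -> 8 lines: nghb ykp xhjmh zoyd fapa czicd fbzc iog
Hunk 3: at line 3 remove [zoyd,fapa] add [xrl,cmhrr] -> 8 lines: nghb ykp xhjmh xrl cmhrr czicd fbzc iog
Hunk 4: at line 5 remove [czicd,fbzc] add [jovc,zkowe,fkdqo] -> 9 lines: nghb ykp xhjmh xrl cmhrr jovc zkowe fkdqo iog
Hunk 5: at line 2 remove [xhjmh,xrl,cmhrr] add [byhlh,vykqj] -> 8 lines: nghb ykp byhlh vykqj jovc zkowe fkdqo iog
Hunk 6: at line 5 remove [zkowe,fkdqo] add [kdru,pyc,amoyr] -> 9 lines: nghb ykp byhlh vykqj jovc kdru pyc amoyr iog
Final line count: 9

Answer: 9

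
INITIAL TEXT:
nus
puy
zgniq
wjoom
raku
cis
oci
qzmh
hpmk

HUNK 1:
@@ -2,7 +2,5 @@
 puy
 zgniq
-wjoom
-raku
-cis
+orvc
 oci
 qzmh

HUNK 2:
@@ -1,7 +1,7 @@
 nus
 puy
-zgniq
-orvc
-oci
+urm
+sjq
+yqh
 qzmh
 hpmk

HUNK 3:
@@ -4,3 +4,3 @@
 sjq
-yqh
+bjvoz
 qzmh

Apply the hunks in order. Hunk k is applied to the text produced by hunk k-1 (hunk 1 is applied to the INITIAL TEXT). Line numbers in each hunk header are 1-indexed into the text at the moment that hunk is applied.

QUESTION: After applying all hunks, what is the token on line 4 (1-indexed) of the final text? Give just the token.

Hunk 1: at line 2 remove [wjoom,raku,cis] add [orvc] -> 7 lines: nus puy zgniq orvc oci qzmh hpmk
Hunk 2: at line 1 remove [zgniq,orvc,oci] add [urm,sjq,yqh] -> 7 lines: nus puy urm sjq yqh qzmh hpmk
Hunk 3: at line 4 remove [yqh] add [bjvoz] -> 7 lines: nus puy urm sjq bjvoz qzmh hpmk
Final line 4: sjq

Answer: sjq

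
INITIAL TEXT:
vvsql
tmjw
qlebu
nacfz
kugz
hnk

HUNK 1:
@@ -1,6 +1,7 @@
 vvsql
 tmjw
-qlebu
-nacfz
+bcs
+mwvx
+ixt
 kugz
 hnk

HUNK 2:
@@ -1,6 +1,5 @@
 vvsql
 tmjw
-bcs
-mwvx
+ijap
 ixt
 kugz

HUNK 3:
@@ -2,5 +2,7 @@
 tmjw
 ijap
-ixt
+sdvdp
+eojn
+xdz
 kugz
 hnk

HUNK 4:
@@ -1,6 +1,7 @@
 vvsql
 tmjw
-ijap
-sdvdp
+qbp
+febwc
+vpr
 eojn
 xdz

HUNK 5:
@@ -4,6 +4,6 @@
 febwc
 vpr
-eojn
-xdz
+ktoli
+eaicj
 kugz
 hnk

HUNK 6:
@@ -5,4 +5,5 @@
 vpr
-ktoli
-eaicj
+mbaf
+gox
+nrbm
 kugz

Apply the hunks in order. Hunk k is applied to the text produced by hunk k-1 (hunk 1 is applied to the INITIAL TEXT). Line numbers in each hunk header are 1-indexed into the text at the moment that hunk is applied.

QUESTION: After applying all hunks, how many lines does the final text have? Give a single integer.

Hunk 1: at line 1 remove [qlebu,nacfz] add [bcs,mwvx,ixt] -> 7 lines: vvsql tmjw bcs mwvx ixt kugz hnk
Hunk 2: at line 1 remove [bcs,mwvx] add [ijap] -> 6 lines: vvsql tmjw ijap ixt kugz hnk
Hunk 3: at line 2 remove [ixt] add [sdvdp,eojn,xdz] -> 8 lines: vvsql tmjw ijap sdvdp eojn xdz kugz hnk
Hunk 4: at line 1 remove [ijap,sdvdp] add [qbp,febwc,vpr] -> 9 lines: vvsql tmjw qbp febwc vpr eojn xdz kugz hnk
Hunk 5: at line 4 remove [eojn,xdz] add [ktoli,eaicj] -> 9 lines: vvsql tmjw qbp febwc vpr ktoli eaicj kugz hnk
Hunk 6: at line 5 remove [ktoli,eaicj] add [mbaf,gox,nrbm] -> 10 lines: vvsql tmjw qbp febwc vpr mbaf gox nrbm kugz hnk
Final line count: 10

Answer: 10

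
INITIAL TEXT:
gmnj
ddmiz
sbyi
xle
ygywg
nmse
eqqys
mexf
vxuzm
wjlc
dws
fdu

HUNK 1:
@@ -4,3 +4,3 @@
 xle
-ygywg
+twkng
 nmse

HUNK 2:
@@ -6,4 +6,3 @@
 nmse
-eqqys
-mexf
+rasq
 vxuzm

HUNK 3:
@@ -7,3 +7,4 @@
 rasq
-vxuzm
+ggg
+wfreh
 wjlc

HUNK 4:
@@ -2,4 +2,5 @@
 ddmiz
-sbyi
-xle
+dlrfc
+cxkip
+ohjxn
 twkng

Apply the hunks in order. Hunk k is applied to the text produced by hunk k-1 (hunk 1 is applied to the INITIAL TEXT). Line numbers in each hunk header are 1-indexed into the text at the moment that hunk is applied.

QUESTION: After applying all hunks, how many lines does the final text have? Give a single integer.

Hunk 1: at line 4 remove [ygywg] add [twkng] -> 12 lines: gmnj ddmiz sbyi xle twkng nmse eqqys mexf vxuzm wjlc dws fdu
Hunk 2: at line 6 remove [eqqys,mexf] add [rasq] -> 11 lines: gmnj ddmiz sbyi xle twkng nmse rasq vxuzm wjlc dws fdu
Hunk 3: at line 7 remove [vxuzm] add [ggg,wfreh] -> 12 lines: gmnj ddmiz sbyi xle twkng nmse rasq ggg wfreh wjlc dws fdu
Hunk 4: at line 2 remove [sbyi,xle] add [dlrfc,cxkip,ohjxn] -> 13 lines: gmnj ddmiz dlrfc cxkip ohjxn twkng nmse rasq ggg wfreh wjlc dws fdu
Final line count: 13

Answer: 13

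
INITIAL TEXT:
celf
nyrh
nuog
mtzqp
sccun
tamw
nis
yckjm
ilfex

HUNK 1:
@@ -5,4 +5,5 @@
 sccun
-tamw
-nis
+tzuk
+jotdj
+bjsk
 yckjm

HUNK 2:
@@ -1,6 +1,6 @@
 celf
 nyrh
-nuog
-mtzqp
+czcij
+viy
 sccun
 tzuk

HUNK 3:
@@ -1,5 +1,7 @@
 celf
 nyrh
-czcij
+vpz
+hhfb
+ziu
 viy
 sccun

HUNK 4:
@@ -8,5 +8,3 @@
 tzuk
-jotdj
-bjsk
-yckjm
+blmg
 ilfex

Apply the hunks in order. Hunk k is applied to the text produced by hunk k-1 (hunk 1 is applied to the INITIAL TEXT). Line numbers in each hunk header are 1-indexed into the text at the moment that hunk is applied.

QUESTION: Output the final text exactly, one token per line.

Hunk 1: at line 5 remove [tamw,nis] add [tzuk,jotdj,bjsk] -> 10 lines: celf nyrh nuog mtzqp sccun tzuk jotdj bjsk yckjm ilfex
Hunk 2: at line 1 remove [nuog,mtzqp] add [czcij,viy] -> 10 lines: celf nyrh czcij viy sccun tzuk jotdj bjsk yckjm ilfex
Hunk 3: at line 1 remove [czcij] add [vpz,hhfb,ziu] -> 12 lines: celf nyrh vpz hhfb ziu viy sccun tzuk jotdj bjsk yckjm ilfex
Hunk 4: at line 8 remove [jotdj,bjsk,yckjm] add [blmg] -> 10 lines: celf nyrh vpz hhfb ziu viy sccun tzuk blmg ilfex

Answer: celf
nyrh
vpz
hhfb
ziu
viy
sccun
tzuk
blmg
ilfex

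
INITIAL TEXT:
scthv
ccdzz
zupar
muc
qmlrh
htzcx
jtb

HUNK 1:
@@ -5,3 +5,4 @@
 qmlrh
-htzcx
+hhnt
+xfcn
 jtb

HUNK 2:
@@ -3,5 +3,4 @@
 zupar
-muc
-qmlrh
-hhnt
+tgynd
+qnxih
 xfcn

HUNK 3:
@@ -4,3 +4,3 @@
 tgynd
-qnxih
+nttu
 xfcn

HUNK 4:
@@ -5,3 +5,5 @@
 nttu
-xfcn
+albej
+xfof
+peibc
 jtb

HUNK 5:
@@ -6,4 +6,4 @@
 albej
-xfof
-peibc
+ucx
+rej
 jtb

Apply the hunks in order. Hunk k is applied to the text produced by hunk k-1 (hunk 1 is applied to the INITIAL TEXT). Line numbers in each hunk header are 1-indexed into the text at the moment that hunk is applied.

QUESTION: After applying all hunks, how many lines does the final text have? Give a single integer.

Hunk 1: at line 5 remove [htzcx] add [hhnt,xfcn] -> 8 lines: scthv ccdzz zupar muc qmlrh hhnt xfcn jtb
Hunk 2: at line 3 remove [muc,qmlrh,hhnt] add [tgynd,qnxih] -> 7 lines: scthv ccdzz zupar tgynd qnxih xfcn jtb
Hunk 3: at line 4 remove [qnxih] add [nttu] -> 7 lines: scthv ccdzz zupar tgynd nttu xfcn jtb
Hunk 4: at line 5 remove [xfcn] add [albej,xfof,peibc] -> 9 lines: scthv ccdzz zupar tgynd nttu albej xfof peibc jtb
Hunk 5: at line 6 remove [xfof,peibc] add [ucx,rej] -> 9 lines: scthv ccdzz zupar tgynd nttu albej ucx rej jtb
Final line count: 9

Answer: 9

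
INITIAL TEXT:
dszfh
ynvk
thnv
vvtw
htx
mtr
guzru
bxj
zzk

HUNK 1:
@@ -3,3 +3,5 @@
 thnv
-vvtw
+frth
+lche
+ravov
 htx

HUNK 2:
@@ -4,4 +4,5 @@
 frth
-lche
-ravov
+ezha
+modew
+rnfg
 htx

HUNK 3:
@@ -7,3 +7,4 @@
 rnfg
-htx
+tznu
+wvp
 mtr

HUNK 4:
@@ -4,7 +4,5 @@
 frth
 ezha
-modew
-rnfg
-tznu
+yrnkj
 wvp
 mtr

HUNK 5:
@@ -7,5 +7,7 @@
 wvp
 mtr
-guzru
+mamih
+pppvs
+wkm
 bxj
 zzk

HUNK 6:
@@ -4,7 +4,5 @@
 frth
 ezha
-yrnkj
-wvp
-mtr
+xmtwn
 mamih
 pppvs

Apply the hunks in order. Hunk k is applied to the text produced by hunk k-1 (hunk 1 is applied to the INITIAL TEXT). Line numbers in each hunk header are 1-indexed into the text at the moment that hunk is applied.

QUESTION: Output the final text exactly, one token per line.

Answer: dszfh
ynvk
thnv
frth
ezha
xmtwn
mamih
pppvs
wkm
bxj
zzk

Derivation:
Hunk 1: at line 3 remove [vvtw] add [frth,lche,ravov] -> 11 lines: dszfh ynvk thnv frth lche ravov htx mtr guzru bxj zzk
Hunk 2: at line 4 remove [lche,ravov] add [ezha,modew,rnfg] -> 12 lines: dszfh ynvk thnv frth ezha modew rnfg htx mtr guzru bxj zzk
Hunk 3: at line 7 remove [htx] add [tznu,wvp] -> 13 lines: dszfh ynvk thnv frth ezha modew rnfg tznu wvp mtr guzru bxj zzk
Hunk 4: at line 4 remove [modew,rnfg,tznu] add [yrnkj] -> 11 lines: dszfh ynvk thnv frth ezha yrnkj wvp mtr guzru bxj zzk
Hunk 5: at line 7 remove [guzru] add [mamih,pppvs,wkm] -> 13 lines: dszfh ynvk thnv frth ezha yrnkj wvp mtr mamih pppvs wkm bxj zzk
Hunk 6: at line 4 remove [yrnkj,wvp,mtr] add [xmtwn] -> 11 lines: dszfh ynvk thnv frth ezha xmtwn mamih pppvs wkm bxj zzk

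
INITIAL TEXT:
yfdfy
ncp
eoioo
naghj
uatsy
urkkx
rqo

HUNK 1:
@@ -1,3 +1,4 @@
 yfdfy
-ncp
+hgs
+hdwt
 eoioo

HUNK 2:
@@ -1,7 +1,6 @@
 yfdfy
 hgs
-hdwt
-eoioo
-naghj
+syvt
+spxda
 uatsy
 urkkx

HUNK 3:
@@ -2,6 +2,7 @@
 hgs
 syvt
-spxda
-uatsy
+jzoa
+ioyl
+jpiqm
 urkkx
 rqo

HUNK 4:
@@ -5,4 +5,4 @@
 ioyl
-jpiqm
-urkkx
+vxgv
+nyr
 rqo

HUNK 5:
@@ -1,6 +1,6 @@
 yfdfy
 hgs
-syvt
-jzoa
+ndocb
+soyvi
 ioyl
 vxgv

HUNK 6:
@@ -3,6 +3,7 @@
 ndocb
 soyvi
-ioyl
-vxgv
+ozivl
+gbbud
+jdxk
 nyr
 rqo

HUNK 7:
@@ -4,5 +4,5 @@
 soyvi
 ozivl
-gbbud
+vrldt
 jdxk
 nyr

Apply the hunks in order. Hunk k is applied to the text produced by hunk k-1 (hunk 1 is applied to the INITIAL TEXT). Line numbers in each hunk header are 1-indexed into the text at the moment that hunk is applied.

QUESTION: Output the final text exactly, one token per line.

Hunk 1: at line 1 remove [ncp] add [hgs,hdwt] -> 8 lines: yfdfy hgs hdwt eoioo naghj uatsy urkkx rqo
Hunk 2: at line 1 remove [hdwt,eoioo,naghj] add [syvt,spxda] -> 7 lines: yfdfy hgs syvt spxda uatsy urkkx rqo
Hunk 3: at line 2 remove [spxda,uatsy] add [jzoa,ioyl,jpiqm] -> 8 lines: yfdfy hgs syvt jzoa ioyl jpiqm urkkx rqo
Hunk 4: at line 5 remove [jpiqm,urkkx] add [vxgv,nyr] -> 8 lines: yfdfy hgs syvt jzoa ioyl vxgv nyr rqo
Hunk 5: at line 1 remove [syvt,jzoa] add [ndocb,soyvi] -> 8 lines: yfdfy hgs ndocb soyvi ioyl vxgv nyr rqo
Hunk 6: at line 3 remove [ioyl,vxgv] add [ozivl,gbbud,jdxk] -> 9 lines: yfdfy hgs ndocb soyvi ozivl gbbud jdxk nyr rqo
Hunk 7: at line 4 remove [gbbud] add [vrldt] -> 9 lines: yfdfy hgs ndocb soyvi ozivl vrldt jdxk nyr rqo

Answer: yfdfy
hgs
ndocb
soyvi
ozivl
vrldt
jdxk
nyr
rqo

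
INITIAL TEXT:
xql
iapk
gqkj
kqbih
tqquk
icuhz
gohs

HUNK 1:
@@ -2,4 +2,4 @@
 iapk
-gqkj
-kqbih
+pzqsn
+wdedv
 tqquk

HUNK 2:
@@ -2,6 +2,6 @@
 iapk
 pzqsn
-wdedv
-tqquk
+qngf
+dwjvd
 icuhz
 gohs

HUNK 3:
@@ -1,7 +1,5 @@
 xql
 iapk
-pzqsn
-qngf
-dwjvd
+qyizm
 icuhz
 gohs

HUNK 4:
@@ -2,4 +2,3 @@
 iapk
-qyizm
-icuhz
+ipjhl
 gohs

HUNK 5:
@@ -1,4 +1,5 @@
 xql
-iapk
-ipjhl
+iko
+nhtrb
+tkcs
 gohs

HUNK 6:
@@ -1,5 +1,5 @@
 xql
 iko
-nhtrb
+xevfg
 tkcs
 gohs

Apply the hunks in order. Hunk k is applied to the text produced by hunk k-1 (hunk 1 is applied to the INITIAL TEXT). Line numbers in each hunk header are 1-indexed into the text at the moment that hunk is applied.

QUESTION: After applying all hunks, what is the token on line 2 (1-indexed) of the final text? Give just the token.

Hunk 1: at line 2 remove [gqkj,kqbih] add [pzqsn,wdedv] -> 7 lines: xql iapk pzqsn wdedv tqquk icuhz gohs
Hunk 2: at line 2 remove [wdedv,tqquk] add [qngf,dwjvd] -> 7 lines: xql iapk pzqsn qngf dwjvd icuhz gohs
Hunk 3: at line 1 remove [pzqsn,qngf,dwjvd] add [qyizm] -> 5 lines: xql iapk qyizm icuhz gohs
Hunk 4: at line 2 remove [qyizm,icuhz] add [ipjhl] -> 4 lines: xql iapk ipjhl gohs
Hunk 5: at line 1 remove [iapk,ipjhl] add [iko,nhtrb,tkcs] -> 5 lines: xql iko nhtrb tkcs gohs
Hunk 6: at line 1 remove [nhtrb] add [xevfg] -> 5 lines: xql iko xevfg tkcs gohs
Final line 2: iko

Answer: iko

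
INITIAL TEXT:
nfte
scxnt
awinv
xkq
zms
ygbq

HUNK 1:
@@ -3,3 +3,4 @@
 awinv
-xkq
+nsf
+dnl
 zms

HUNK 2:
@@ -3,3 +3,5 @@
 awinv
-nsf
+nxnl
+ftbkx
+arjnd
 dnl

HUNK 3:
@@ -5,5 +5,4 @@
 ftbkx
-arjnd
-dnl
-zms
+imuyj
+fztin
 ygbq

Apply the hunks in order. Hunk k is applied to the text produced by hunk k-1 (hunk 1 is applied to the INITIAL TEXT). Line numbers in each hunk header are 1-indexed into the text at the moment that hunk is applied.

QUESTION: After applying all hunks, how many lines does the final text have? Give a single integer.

Answer: 8

Derivation:
Hunk 1: at line 3 remove [xkq] add [nsf,dnl] -> 7 lines: nfte scxnt awinv nsf dnl zms ygbq
Hunk 2: at line 3 remove [nsf] add [nxnl,ftbkx,arjnd] -> 9 lines: nfte scxnt awinv nxnl ftbkx arjnd dnl zms ygbq
Hunk 3: at line 5 remove [arjnd,dnl,zms] add [imuyj,fztin] -> 8 lines: nfte scxnt awinv nxnl ftbkx imuyj fztin ygbq
Final line count: 8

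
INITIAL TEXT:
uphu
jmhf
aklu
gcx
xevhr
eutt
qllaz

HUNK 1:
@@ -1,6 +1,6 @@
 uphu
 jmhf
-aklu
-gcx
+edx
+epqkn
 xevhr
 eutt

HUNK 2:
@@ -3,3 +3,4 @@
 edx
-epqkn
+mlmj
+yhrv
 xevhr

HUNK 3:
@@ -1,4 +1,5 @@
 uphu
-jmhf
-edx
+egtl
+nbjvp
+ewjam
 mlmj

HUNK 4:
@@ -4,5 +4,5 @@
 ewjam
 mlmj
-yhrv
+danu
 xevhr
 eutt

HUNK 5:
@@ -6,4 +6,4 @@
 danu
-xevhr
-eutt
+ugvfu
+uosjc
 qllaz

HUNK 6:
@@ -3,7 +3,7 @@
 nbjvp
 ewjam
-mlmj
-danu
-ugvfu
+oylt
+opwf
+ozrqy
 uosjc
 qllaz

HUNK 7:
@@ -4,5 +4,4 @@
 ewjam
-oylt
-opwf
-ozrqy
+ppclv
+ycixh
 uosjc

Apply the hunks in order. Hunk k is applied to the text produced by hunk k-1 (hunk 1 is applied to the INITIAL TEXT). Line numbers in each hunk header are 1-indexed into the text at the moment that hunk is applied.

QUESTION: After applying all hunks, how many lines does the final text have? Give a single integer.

Hunk 1: at line 1 remove [aklu,gcx] add [edx,epqkn] -> 7 lines: uphu jmhf edx epqkn xevhr eutt qllaz
Hunk 2: at line 3 remove [epqkn] add [mlmj,yhrv] -> 8 lines: uphu jmhf edx mlmj yhrv xevhr eutt qllaz
Hunk 3: at line 1 remove [jmhf,edx] add [egtl,nbjvp,ewjam] -> 9 lines: uphu egtl nbjvp ewjam mlmj yhrv xevhr eutt qllaz
Hunk 4: at line 4 remove [yhrv] add [danu] -> 9 lines: uphu egtl nbjvp ewjam mlmj danu xevhr eutt qllaz
Hunk 5: at line 6 remove [xevhr,eutt] add [ugvfu,uosjc] -> 9 lines: uphu egtl nbjvp ewjam mlmj danu ugvfu uosjc qllaz
Hunk 6: at line 3 remove [mlmj,danu,ugvfu] add [oylt,opwf,ozrqy] -> 9 lines: uphu egtl nbjvp ewjam oylt opwf ozrqy uosjc qllaz
Hunk 7: at line 4 remove [oylt,opwf,ozrqy] add [ppclv,ycixh] -> 8 lines: uphu egtl nbjvp ewjam ppclv ycixh uosjc qllaz
Final line count: 8

Answer: 8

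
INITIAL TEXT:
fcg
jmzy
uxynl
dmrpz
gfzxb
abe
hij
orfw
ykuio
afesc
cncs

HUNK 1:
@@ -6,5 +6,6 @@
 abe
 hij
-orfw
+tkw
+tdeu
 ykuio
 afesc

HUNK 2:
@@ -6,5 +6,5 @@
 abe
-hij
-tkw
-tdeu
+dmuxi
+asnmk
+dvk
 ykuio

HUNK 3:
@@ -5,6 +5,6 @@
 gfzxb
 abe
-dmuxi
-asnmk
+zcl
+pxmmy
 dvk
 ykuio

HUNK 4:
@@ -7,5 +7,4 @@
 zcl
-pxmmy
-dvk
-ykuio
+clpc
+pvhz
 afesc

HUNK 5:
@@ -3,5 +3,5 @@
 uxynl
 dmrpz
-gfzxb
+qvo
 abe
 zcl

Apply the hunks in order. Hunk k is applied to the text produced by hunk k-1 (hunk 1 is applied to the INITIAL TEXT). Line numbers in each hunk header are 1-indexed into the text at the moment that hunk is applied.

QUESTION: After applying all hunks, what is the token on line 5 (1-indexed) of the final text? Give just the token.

Hunk 1: at line 6 remove [orfw] add [tkw,tdeu] -> 12 lines: fcg jmzy uxynl dmrpz gfzxb abe hij tkw tdeu ykuio afesc cncs
Hunk 2: at line 6 remove [hij,tkw,tdeu] add [dmuxi,asnmk,dvk] -> 12 lines: fcg jmzy uxynl dmrpz gfzxb abe dmuxi asnmk dvk ykuio afesc cncs
Hunk 3: at line 5 remove [dmuxi,asnmk] add [zcl,pxmmy] -> 12 lines: fcg jmzy uxynl dmrpz gfzxb abe zcl pxmmy dvk ykuio afesc cncs
Hunk 4: at line 7 remove [pxmmy,dvk,ykuio] add [clpc,pvhz] -> 11 lines: fcg jmzy uxynl dmrpz gfzxb abe zcl clpc pvhz afesc cncs
Hunk 5: at line 3 remove [gfzxb] add [qvo] -> 11 lines: fcg jmzy uxynl dmrpz qvo abe zcl clpc pvhz afesc cncs
Final line 5: qvo

Answer: qvo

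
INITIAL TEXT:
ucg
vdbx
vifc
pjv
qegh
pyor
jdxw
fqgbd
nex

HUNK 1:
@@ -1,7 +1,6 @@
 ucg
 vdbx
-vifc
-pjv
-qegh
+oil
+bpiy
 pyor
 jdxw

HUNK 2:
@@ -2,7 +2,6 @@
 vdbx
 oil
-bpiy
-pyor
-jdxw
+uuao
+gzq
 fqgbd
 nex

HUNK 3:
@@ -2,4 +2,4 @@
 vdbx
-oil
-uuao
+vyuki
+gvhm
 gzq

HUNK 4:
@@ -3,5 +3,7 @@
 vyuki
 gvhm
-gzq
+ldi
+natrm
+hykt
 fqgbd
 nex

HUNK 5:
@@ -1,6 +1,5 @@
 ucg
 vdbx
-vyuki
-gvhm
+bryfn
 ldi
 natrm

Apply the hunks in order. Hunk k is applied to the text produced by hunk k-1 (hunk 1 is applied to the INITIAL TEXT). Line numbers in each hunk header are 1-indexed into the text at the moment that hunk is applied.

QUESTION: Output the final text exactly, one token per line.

Hunk 1: at line 1 remove [vifc,pjv,qegh] add [oil,bpiy] -> 8 lines: ucg vdbx oil bpiy pyor jdxw fqgbd nex
Hunk 2: at line 2 remove [bpiy,pyor,jdxw] add [uuao,gzq] -> 7 lines: ucg vdbx oil uuao gzq fqgbd nex
Hunk 3: at line 2 remove [oil,uuao] add [vyuki,gvhm] -> 7 lines: ucg vdbx vyuki gvhm gzq fqgbd nex
Hunk 4: at line 3 remove [gzq] add [ldi,natrm,hykt] -> 9 lines: ucg vdbx vyuki gvhm ldi natrm hykt fqgbd nex
Hunk 5: at line 1 remove [vyuki,gvhm] add [bryfn] -> 8 lines: ucg vdbx bryfn ldi natrm hykt fqgbd nex

Answer: ucg
vdbx
bryfn
ldi
natrm
hykt
fqgbd
nex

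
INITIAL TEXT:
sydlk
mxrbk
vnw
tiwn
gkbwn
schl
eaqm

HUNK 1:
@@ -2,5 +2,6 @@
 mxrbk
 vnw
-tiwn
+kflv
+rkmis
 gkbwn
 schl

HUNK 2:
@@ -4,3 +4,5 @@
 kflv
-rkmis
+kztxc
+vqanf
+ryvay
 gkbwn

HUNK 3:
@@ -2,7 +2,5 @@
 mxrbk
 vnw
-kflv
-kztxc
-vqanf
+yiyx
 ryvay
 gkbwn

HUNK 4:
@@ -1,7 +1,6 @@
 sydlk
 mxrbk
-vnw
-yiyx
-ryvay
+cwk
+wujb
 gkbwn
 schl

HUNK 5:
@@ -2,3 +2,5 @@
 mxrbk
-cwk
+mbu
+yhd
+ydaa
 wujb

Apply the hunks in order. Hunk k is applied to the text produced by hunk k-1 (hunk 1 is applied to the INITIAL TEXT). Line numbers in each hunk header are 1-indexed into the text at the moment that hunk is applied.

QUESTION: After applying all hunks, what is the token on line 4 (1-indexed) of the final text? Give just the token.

Answer: yhd

Derivation:
Hunk 1: at line 2 remove [tiwn] add [kflv,rkmis] -> 8 lines: sydlk mxrbk vnw kflv rkmis gkbwn schl eaqm
Hunk 2: at line 4 remove [rkmis] add [kztxc,vqanf,ryvay] -> 10 lines: sydlk mxrbk vnw kflv kztxc vqanf ryvay gkbwn schl eaqm
Hunk 3: at line 2 remove [kflv,kztxc,vqanf] add [yiyx] -> 8 lines: sydlk mxrbk vnw yiyx ryvay gkbwn schl eaqm
Hunk 4: at line 1 remove [vnw,yiyx,ryvay] add [cwk,wujb] -> 7 lines: sydlk mxrbk cwk wujb gkbwn schl eaqm
Hunk 5: at line 2 remove [cwk] add [mbu,yhd,ydaa] -> 9 lines: sydlk mxrbk mbu yhd ydaa wujb gkbwn schl eaqm
Final line 4: yhd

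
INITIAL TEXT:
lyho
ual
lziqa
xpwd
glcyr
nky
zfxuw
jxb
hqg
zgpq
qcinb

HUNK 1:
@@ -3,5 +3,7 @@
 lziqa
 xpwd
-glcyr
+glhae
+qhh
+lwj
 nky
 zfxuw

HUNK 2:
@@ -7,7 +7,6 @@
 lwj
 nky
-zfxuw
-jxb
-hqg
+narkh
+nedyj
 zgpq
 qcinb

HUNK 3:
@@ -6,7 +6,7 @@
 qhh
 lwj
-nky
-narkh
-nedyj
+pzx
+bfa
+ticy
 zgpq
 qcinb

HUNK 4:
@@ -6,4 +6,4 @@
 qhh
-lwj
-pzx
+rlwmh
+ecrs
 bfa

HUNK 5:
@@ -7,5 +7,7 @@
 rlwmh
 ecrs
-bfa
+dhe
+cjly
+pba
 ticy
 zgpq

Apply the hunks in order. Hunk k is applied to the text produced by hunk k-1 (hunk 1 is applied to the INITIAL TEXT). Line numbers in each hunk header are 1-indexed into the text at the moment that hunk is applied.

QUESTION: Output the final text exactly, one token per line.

Hunk 1: at line 3 remove [glcyr] add [glhae,qhh,lwj] -> 13 lines: lyho ual lziqa xpwd glhae qhh lwj nky zfxuw jxb hqg zgpq qcinb
Hunk 2: at line 7 remove [zfxuw,jxb,hqg] add [narkh,nedyj] -> 12 lines: lyho ual lziqa xpwd glhae qhh lwj nky narkh nedyj zgpq qcinb
Hunk 3: at line 6 remove [nky,narkh,nedyj] add [pzx,bfa,ticy] -> 12 lines: lyho ual lziqa xpwd glhae qhh lwj pzx bfa ticy zgpq qcinb
Hunk 4: at line 6 remove [lwj,pzx] add [rlwmh,ecrs] -> 12 lines: lyho ual lziqa xpwd glhae qhh rlwmh ecrs bfa ticy zgpq qcinb
Hunk 5: at line 7 remove [bfa] add [dhe,cjly,pba] -> 14 lines: lyho ual lziqa xpwd glhae qhh rlwmh ecrs dhe cjly pba ticy zgpq qcinb

Answer: lyho
ual
lziqa
xpwd
glhae
qhh
rlwmh
ecrs
dhe
cjly
pba
ticy
zgpq
qcinb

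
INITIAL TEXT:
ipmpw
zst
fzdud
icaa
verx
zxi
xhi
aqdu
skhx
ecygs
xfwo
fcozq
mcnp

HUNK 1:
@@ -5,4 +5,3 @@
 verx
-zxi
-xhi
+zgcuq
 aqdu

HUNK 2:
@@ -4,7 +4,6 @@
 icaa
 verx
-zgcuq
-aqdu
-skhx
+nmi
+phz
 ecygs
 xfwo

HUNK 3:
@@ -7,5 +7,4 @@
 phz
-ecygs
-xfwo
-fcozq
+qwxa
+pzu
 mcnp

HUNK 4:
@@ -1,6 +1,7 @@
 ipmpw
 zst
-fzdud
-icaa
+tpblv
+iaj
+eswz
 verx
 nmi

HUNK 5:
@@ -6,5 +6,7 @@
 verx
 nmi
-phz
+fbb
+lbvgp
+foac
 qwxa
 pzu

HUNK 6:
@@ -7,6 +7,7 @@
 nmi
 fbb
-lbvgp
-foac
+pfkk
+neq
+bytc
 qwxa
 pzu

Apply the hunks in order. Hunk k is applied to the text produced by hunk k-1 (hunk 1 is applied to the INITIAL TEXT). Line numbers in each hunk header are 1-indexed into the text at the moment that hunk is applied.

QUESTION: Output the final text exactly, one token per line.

Hunk 1: at line 5 remove [zxi,xhi] add [zgcuq] -> 12 lines: ipmpw zst fzdud icaa verx zgcuq aqdu skhx ecygs xfwo fcozq mcnp
Hunk 2: at line 4 remove [zgcuq,aqdu,skhx] add [nmi,phz] -> 11 lines: ipmpw zst fzdud icaa verx nmi phz ecygs xfwo fcozq mcnp
Hunk 3: at line 7 remove [ecygs,xfwo,fcozq] add [qwxa,pzu] -> 10 lines: ipmpw zst fzdud icaa verx nmi phz qwxa pzu mcnp
Hunk 4: at line 1 remove [fzdud,icaa] add [tpblv,iaj,eswz] -> 11 lines: ipmpw zst tpblv iaj eswz verx nmi phz qwxa pzu mcnp
Hunk 5: at line 6 remove [phz] add [fbb,lbvgp,foac] -> 13 lines: ipmpw zst tpblv iaj eswz verx nmi fbb lbvgp foac qwxa pzu mcnp
Hunk 6: at line 7 remove [lbvgp,foac] add [pfkk,neq,bytc] -> 14 lines: ipmpw zst tpblv iaj eswz verx nmi fbb pfkk neq bytc qwxa pzu mcnp

Answer: ipmpw
zst
tpblv
iaj
eswz
verx
nmi
fbb
pfkk
neq
bytc
qwxa
pzu
mcnp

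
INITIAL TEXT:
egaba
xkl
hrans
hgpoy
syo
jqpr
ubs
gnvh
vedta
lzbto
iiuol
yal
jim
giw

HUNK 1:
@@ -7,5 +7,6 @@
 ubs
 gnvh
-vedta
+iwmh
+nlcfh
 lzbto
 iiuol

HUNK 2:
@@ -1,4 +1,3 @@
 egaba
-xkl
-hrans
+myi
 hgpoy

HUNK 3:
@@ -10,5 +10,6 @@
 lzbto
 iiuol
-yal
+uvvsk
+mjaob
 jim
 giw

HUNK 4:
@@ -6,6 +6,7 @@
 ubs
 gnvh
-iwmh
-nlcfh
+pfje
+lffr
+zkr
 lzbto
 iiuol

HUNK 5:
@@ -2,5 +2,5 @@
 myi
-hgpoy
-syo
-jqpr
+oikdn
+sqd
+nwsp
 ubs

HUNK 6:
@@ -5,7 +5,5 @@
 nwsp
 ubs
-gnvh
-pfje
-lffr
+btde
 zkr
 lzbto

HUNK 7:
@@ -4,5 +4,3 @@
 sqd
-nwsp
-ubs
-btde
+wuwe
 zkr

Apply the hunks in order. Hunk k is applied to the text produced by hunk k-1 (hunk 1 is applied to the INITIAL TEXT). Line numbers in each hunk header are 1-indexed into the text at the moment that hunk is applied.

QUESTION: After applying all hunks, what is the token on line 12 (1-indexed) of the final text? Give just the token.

Answer: giw

Derivation:
Hunk 1: at line 7 remove [vedta] add [iwmh,nlcfh] -> 15 lines: egaba xkl hrans hgpoy syo jqpr ubs gnvh iwmh nlcfh lzbto iiuol yal jim giw
Hunk 2: at line 1 remove [xkl,hrans] add [myi] -> 14 lines: egaba myi hgpoy syo jqpr ubs gnvh iwmh nlcfh lzbto iiuol yal jim giw
Hunk 3: at line 10 remove [yal] add [uvvsk,mjaob] -> 15 lines: egaba myi hgpoy syo jqpr ubs gnvh iwmh nlcfh lzbto iiuol uvvsk mjaob jim giw
Hunk 4: at line 6 remove [iwmh,nlcfh] add [pfje,lffr,zkr] -> 16 lines: egaba myi hgpoy syo jqpr ubs gnvh pfje lffr zkr lzbto iiuol uvvsk mjaob jim giw
Hunk 5: at line 2 remove [hgpoy,syo,jqpr] add [oikdn,sqd,nwsp] -> 16 lines: egaba myi oikdn sqd nwsp ubs gnvh pfje lffr zkr lzbto iiuol uvvsk mjaob jim giw
Hunk 6: at line 5 remove [gnvh,pfje,lffr] add [btde] -> 14 lines: egaba myi oikdn sqd nwsp ubs btde zkr lzbto iiuol uvvsk mjaob jim giw
Hunk 7: at line 4 remove [nwsp,ubs,btde] add [wuwe] -> 12 lines: egaba myi oikdn sqd wuwe zkr lzbto iiuol uvvsk mjaob jim giw
Final line 12: giw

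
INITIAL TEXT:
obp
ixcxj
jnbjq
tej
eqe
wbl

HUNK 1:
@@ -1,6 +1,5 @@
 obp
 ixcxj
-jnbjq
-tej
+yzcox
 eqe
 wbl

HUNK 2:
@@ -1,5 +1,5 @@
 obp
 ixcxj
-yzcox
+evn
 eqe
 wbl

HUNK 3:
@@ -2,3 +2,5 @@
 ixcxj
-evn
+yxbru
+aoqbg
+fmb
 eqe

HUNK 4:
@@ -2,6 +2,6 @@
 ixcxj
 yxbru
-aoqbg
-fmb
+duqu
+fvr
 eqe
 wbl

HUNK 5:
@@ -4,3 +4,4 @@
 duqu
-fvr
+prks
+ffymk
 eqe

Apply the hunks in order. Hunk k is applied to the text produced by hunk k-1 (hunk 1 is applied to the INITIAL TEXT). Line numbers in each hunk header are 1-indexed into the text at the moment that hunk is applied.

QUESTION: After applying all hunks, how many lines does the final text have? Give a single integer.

Answer: 8

Derivation:
Hunk 1: at line 1 remove [jnbjq,tej] add [yzcox] -> 5 lines: obp ixcxj yzcox eqe wbl
Hunk 2: at line 1 remove [yzcox] add [evn] -> 5 lines: obp ixcxj evn eqe wbl
Hunk 3: at line 2 remove [evn] add [yxbru,aoqbg,fmb] -> 7 lines: obp ixcxj yxbru aoqbg fmb eqe wbl
Hunk 4: at line 2 remove [aoqbg,fmb] add [duqu,fvr] -> 7 lines: obp ixcxj yxbru duqu fvr eqe wbl
Hunk 5: at line 4 remove [fvr] add [prks,ffymk] -> 8 lines: obp ixcxj yxbru duqu prks ffymk eqe wbl
Final line count: 8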